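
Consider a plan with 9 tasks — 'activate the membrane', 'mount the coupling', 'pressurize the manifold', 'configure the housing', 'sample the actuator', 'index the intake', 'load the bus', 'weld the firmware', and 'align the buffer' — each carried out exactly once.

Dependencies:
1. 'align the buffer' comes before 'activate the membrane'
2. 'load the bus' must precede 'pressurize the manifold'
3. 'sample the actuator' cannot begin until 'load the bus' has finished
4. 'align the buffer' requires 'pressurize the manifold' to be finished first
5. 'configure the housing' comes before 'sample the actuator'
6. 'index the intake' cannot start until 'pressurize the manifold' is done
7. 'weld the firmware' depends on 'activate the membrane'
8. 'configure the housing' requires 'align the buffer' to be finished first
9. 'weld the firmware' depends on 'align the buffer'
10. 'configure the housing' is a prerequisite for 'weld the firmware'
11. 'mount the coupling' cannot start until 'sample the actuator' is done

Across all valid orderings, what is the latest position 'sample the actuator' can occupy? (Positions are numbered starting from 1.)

Following the constraints forward from 'sample the actuator', its only required successor is 'mount the coupling'.
With 1 mandatory successor out of 9 tasks total, the latest slot for 'sample the actuator' is 9−1 = 8, and it's reachable by doing all non-successors before 'sample the actuator'.

8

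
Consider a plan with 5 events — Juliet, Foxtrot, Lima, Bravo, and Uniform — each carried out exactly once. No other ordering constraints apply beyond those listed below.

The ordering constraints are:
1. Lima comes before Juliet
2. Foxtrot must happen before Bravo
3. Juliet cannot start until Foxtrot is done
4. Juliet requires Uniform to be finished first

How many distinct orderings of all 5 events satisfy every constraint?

18

The events with no prerequisites are Foxtrot, Lima, Uniform; any of them can be placed first.
Enumerating by repeatedly choosing an available event (one whose prerequisites are all placed) gives 18 distinct complete orderings.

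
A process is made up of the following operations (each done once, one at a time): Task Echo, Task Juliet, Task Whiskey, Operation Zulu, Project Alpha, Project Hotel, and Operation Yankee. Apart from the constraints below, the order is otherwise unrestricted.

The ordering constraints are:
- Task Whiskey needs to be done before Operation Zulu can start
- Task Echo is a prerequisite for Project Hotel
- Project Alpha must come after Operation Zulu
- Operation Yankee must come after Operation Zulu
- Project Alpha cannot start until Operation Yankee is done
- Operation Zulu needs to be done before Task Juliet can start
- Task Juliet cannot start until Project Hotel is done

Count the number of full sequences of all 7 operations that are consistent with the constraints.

The operations with no prerequisites are Task Echo, Task Whiskey; any of them can be placed first.
Enumerating by repeatedly choosing an available operation (one whose prerequisites are all placed) gives 31 distinct complete orderings.

31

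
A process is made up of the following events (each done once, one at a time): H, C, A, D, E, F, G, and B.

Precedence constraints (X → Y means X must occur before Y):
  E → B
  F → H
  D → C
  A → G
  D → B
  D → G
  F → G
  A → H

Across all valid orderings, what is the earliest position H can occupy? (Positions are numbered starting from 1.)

3

Working backwards through the constraints from H, its full set of required predecessors is A, F — 2 of them.
So at minimum 2 events come before H, putting H no earlier than position 3. That position is achievable by scheduling exactly those predecessors first.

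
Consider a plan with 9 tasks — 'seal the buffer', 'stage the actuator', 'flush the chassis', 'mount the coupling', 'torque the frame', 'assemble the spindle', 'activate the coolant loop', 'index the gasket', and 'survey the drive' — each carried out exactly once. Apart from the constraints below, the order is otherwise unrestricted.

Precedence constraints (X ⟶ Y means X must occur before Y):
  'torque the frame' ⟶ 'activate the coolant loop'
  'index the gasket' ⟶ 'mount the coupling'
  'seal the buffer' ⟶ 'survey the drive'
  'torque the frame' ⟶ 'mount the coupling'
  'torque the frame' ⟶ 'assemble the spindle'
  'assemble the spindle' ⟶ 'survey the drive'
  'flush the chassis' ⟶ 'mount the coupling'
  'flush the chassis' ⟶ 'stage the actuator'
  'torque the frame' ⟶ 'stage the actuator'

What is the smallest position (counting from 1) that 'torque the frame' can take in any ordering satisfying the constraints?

1

'torque the frame' has no prerequisites at all, so it can go in position 1.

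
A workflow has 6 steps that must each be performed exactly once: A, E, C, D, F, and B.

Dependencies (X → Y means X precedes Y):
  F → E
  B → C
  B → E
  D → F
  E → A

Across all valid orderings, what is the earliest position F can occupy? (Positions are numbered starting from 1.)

2

The only step forced before F (directly or transitively) is D.
So at minimum 1 step comes before F, putting F no earlier than position 2. That position is achievable by scheduling exactly that predecessor first.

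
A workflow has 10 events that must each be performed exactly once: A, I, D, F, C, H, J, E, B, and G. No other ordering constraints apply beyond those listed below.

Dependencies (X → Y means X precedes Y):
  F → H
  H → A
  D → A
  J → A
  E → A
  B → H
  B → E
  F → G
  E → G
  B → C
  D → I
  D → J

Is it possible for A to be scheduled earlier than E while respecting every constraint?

Following E → A, E must precede A in every valid ordering.
Hence A can never be scheduled before E.

No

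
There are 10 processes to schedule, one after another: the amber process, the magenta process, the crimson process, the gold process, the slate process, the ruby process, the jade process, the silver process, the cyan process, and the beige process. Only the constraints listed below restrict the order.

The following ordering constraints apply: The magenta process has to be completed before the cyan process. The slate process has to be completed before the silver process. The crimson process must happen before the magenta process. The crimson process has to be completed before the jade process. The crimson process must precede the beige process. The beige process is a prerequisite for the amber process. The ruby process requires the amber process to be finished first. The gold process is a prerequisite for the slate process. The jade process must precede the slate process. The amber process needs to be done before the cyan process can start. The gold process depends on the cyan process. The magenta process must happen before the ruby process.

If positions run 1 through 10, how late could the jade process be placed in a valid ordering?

Every process that must follow the jade process has to come after it. Tracing all chains starting from the jade process, those processes are: the slate process, the silver process — 2 in total.
So at least 2 processes follow the jade process, putting the jade process no later than position 8. That position is achievable by scheduling everything else first.

8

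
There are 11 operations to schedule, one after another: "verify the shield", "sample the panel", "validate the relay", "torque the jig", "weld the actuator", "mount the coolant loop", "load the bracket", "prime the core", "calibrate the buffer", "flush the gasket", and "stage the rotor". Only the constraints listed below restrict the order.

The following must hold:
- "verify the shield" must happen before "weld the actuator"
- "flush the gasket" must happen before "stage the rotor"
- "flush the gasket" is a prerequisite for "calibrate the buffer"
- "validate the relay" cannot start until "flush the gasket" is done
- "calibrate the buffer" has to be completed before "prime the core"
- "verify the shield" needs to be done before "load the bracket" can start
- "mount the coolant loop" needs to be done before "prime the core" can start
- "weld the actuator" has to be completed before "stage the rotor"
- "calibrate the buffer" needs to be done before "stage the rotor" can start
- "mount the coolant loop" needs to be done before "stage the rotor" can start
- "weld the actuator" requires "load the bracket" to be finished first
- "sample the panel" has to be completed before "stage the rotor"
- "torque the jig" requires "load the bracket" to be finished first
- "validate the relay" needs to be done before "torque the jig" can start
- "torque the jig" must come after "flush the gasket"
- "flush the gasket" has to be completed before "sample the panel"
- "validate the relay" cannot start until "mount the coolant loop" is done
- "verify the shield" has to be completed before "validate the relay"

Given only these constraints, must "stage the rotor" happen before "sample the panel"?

No

In fact the dependencies run the other way: "sample the panel" → "stage the rotor".
So "stage the rotor" never precedes "sample the panel".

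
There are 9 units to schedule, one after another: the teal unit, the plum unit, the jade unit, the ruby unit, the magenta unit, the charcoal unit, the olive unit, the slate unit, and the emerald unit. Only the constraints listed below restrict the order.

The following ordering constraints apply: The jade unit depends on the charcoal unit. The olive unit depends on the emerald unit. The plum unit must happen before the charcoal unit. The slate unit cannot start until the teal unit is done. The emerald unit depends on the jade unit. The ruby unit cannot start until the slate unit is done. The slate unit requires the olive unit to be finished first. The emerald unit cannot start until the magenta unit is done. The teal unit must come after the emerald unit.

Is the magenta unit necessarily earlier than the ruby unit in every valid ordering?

Yes

Tracing the constraints gives a chain: the magenta unit → the emerald unit → the teal unit → the slate unit → the ruby unit.
Hence the magenta unit necessarily comes before the ruby unit.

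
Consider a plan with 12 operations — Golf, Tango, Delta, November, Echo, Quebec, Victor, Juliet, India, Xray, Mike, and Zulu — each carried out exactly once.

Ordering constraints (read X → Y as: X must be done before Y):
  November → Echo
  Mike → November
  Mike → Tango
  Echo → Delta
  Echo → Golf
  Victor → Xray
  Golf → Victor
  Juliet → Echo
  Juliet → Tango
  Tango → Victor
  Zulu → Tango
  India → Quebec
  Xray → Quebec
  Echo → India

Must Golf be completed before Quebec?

Yes

Tracing the constraints gives a chain: Golf → Victor → Xray → Quebec.
That forces Golf before Quebec in every valid schedule.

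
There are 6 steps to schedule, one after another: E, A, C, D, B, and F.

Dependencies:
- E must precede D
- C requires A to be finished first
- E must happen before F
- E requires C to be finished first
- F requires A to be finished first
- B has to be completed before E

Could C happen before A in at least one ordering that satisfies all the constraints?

There is a dependency chain A → C, so C always comes after A.
So no valid ordering can have C before A.

No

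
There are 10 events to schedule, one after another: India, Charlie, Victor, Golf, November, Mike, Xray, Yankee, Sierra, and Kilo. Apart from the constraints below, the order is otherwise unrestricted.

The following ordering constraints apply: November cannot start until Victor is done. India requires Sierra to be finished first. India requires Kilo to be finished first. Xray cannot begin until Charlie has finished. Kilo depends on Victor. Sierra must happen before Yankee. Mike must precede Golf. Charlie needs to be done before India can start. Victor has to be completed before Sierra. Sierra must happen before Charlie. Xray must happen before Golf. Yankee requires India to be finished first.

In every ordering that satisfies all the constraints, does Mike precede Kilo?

Nothing in the constraints links Mike and Kilo; they are unordered relative to each other.
A valid ordering placing Kilo before Mike exists, so the answer is no.

No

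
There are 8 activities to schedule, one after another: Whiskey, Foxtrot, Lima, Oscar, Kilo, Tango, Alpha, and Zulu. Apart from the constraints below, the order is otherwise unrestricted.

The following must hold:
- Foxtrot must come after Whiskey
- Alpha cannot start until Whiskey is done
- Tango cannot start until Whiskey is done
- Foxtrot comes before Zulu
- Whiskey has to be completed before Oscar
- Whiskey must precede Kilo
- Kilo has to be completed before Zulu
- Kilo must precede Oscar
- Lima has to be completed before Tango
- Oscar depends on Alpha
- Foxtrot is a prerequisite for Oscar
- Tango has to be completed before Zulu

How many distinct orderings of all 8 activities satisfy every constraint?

The activities with no prerequisites are Whiskey, Lima; any of them can be placed first.
Enumerating by repeatedly choosing an available activity (one whose prerequisites are all placed) gives 222 distinct complete orderings.

222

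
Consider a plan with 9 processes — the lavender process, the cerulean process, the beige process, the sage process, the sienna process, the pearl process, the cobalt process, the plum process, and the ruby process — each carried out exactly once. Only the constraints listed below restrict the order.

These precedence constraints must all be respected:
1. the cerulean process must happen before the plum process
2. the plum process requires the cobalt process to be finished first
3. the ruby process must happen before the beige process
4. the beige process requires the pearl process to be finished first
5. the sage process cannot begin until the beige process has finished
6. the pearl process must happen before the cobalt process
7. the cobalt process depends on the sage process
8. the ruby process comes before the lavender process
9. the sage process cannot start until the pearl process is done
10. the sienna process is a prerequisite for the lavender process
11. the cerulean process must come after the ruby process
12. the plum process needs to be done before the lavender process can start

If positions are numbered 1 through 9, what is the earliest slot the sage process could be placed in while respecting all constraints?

Working backwards through the constraints from the sage process, its full set of required predecessors is the beige process, the pearl process, the ruby process — 3 of them.
With 3 mandatory predecessors, the earliest the sage process can sit is position 3+1 = 4, and placing just those 3 first achieves it.

4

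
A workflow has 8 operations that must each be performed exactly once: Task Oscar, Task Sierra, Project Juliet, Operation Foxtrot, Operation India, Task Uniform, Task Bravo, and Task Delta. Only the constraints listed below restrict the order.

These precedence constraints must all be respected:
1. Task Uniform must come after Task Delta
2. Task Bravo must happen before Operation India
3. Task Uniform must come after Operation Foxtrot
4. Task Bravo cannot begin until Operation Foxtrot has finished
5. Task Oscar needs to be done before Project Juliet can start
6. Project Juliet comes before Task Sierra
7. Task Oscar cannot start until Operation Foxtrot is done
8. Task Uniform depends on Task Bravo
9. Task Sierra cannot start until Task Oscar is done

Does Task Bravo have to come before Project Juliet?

No chain of constraints connects Task Bravo to Project Juliet in either direction.
So Task Bravo can come before Project Juliet or after — it is not forced.

No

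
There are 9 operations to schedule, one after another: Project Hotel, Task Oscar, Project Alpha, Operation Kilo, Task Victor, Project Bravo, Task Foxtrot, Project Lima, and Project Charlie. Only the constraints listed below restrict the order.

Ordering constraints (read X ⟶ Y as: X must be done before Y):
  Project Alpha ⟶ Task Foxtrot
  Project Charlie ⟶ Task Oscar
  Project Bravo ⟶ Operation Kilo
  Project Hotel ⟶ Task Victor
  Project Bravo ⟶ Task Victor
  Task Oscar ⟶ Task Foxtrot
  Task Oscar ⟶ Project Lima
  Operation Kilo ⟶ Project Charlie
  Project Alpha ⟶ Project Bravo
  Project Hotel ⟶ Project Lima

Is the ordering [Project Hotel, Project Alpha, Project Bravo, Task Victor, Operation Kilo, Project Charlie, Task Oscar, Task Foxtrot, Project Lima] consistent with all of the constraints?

Every stated constraint is respected: Project Hotel sits at position 1, ahead of Project Lima at position 9, and each of the other listed pairs likewise has the predecessor earlier in the sequence.

Yes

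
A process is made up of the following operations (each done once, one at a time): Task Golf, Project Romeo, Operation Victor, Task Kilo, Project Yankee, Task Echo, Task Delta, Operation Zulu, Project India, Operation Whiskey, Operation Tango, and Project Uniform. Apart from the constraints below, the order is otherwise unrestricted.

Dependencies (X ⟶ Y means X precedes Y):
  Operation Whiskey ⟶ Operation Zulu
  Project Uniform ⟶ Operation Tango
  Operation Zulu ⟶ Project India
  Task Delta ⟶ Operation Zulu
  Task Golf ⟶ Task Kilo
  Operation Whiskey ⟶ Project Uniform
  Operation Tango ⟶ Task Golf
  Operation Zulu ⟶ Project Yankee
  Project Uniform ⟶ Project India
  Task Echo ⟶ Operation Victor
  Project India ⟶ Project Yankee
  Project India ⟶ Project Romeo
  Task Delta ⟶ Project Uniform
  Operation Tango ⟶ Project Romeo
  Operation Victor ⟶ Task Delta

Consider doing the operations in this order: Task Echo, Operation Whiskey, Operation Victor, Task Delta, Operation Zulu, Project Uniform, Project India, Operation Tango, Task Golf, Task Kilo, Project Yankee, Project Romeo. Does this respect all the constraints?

Every stated constraint is respected: Operation Zulu sits at position 5, ahead of Project Yankee at position 11, and each of the other listed pairs likewise has the predecessor earlier in the sequence.

Yes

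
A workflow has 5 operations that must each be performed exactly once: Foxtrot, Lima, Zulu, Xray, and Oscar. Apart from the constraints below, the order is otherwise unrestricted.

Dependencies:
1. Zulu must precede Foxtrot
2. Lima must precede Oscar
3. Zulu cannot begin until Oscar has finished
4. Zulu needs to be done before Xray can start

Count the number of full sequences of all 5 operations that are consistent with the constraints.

Lima is the only operation with nothing required before it, so every ordering starts there.
Enumerating by repeatedly choosing an available operation (one whose prerequisites are all placed) gives 2 distinct complete orderings.

2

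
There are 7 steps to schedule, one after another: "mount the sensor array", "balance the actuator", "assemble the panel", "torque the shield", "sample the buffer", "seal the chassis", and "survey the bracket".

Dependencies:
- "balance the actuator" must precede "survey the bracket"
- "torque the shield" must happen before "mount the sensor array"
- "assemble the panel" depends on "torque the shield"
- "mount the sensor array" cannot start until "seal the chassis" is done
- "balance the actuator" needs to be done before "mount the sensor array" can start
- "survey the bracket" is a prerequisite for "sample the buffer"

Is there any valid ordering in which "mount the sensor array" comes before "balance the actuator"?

No

The constraints give a chain "balance the actuator" → "mount the sensor array", which forces "balance the actuator" before "mount the sensor array".
So no valid ordering can have "mount the sensor array" before "balance the actuator".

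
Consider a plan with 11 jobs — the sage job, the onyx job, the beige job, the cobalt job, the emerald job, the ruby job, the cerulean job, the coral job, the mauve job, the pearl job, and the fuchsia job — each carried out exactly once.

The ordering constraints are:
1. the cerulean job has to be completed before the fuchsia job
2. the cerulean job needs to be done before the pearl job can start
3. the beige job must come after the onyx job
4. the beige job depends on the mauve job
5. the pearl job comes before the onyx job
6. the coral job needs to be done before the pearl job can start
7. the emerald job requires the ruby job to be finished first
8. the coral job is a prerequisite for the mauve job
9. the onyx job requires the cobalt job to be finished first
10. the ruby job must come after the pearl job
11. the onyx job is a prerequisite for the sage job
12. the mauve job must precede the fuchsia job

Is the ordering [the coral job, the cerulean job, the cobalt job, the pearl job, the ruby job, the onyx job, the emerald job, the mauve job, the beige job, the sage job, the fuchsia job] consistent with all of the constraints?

Yes

Going through the constraints one by one, each required predecessor appears earlier in the sequence than its dependent — e.g. the cerulean job (position 2) is before the fuchsia job (position 11), as required.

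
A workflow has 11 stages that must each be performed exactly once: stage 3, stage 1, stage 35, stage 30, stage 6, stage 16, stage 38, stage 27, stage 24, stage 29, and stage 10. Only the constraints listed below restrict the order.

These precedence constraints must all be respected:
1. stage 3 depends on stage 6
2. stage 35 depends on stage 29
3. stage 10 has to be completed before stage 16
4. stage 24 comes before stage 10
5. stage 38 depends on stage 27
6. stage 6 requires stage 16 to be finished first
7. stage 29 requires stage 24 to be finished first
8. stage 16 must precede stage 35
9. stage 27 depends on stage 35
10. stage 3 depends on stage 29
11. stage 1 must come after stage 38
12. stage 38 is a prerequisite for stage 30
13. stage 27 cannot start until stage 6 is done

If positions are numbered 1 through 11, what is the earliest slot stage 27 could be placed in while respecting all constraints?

7

The stages that are forced before stage 27, directly or transitively, are stage 35, stage 6, stage 16, stage 24, stage 29, stage 10. That's 6 stages.
With 6 mandatory predecessors, the earliest stage 27 can sit is position 6+1 = 7, and placing just those 6 first achieves it.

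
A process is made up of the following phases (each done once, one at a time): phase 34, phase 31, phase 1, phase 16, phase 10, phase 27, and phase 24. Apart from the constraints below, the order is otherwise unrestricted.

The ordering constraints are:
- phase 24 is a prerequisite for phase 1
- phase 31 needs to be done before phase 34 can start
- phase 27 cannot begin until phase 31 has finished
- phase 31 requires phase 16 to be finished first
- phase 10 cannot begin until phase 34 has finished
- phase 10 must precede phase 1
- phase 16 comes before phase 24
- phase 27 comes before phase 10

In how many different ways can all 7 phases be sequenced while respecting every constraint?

10

Only phase 16 has no prerequisites, so it must go first.
Counting all ways to extend the partial order to a total order gives 10.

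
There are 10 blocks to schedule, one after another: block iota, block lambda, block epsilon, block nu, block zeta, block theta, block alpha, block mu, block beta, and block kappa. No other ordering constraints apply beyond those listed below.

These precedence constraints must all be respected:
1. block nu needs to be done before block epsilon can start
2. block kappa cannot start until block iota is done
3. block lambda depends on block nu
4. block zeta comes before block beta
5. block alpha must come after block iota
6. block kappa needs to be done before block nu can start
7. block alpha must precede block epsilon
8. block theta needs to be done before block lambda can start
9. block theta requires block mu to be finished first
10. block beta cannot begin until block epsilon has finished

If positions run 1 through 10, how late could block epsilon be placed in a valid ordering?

9

The only block forced after block epsilon (directly or by a chain) is block beta.
With 1 mandatory successor out of 10 blocks total, the latest slot for block epsilon is 10−1 = 9, and it's reachable by doing all non-successors before block epsilon.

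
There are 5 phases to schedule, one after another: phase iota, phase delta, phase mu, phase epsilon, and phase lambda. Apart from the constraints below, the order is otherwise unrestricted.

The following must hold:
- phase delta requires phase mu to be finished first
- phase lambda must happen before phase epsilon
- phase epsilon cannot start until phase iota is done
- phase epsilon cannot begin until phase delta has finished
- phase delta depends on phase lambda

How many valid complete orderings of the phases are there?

8

The phases with no prerequisites are phase iota, phase mu, phase lambda; any of them can be placed first.
Enumerating by repeatedly choosing an available phase (one whose prerequisites are all placed) gives 8 distinct complete orderings.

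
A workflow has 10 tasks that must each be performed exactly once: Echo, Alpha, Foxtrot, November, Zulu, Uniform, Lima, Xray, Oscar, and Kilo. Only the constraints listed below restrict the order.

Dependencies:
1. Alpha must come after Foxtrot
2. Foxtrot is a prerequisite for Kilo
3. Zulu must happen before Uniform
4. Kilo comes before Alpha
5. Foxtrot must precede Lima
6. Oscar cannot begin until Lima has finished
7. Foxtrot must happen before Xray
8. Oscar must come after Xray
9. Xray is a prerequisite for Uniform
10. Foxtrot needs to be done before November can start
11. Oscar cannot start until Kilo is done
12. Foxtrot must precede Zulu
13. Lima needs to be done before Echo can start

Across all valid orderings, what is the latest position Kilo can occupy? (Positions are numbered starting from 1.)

8

Every task that must follow Kilo has to come after it. Tracing all chains starting from Kilo, those tasks are: Alpha, Oscar — 2 in total.
So at least 2 tasks follow Kilo, putting Kilo no later than position 8. That position is achievable by scheduling everything else first.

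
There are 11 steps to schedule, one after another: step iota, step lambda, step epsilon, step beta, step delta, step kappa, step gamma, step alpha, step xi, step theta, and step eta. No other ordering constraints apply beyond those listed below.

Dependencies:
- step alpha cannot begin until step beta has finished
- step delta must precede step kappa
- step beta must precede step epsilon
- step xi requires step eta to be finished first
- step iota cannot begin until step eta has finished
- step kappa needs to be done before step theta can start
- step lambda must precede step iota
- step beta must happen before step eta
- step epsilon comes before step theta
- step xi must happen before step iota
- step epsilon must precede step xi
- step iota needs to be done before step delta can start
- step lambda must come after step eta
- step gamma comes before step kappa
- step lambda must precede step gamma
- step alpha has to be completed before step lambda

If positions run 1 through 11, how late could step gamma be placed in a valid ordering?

The steps that are forced after step gamma, directly or by a chain of constraints, are step kappa, step theta. That's 2 steps.
With 2 mandatory successors out of 11 steps total, the latest slot for step gamma is 11−2 = 9, and it's reachable by doing all non-successors before step gamma.

9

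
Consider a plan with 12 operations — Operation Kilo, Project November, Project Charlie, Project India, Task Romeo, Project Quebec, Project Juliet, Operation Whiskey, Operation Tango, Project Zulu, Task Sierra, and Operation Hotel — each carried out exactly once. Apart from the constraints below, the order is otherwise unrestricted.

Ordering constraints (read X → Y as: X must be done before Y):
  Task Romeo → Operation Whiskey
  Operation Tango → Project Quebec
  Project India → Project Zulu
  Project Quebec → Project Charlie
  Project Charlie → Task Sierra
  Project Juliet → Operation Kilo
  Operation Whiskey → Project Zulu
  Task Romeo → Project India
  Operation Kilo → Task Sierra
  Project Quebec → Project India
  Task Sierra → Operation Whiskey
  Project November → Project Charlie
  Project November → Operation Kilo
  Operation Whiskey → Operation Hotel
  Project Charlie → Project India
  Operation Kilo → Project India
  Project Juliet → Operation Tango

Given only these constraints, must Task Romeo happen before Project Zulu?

Yes

Chaining the stated constraints: Task Romeo → Project India → Project Zulu.
So Task Romeo must precede Project Zulu in any valid ordering.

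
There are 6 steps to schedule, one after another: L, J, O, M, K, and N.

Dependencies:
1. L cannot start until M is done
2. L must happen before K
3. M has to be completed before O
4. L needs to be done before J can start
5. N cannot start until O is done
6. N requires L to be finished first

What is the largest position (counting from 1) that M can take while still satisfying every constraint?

Following every chain forward from M, the steps that must come later are L, J, O, K, N — 5 of them.
So at least 5 steps follow M, putting M no later than position 1. That position is achievable by scheduling everything else first.

1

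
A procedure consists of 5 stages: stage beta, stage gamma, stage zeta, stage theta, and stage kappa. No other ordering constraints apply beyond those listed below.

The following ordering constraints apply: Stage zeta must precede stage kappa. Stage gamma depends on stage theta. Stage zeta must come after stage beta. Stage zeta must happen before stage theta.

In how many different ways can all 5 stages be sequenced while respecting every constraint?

3

Only stage beta has no prerequisites, so it must go first.
Enumerating by repeatedly choosing an available stage (one whose prerequisites are all placed) gives 3 distinct complete orderings.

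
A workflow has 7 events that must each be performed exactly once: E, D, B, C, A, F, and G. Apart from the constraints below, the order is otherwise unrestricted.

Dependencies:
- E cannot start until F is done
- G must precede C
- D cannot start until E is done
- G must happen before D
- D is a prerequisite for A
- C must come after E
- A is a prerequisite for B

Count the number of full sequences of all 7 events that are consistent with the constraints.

12

The events with no prerequisites are F, G; any of them can be placed first.
Counting all ways to extend the partial order to a total order gives 12.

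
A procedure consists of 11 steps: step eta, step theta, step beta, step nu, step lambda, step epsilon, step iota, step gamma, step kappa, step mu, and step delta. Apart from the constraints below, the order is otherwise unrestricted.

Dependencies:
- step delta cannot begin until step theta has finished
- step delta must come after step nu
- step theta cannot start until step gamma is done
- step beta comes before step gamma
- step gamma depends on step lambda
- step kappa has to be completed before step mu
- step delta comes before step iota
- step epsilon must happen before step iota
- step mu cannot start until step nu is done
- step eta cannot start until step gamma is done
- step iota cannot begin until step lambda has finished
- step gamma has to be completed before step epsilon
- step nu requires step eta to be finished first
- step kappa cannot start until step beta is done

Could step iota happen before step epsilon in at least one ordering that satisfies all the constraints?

Following step epsilon → step iota, step epsilon must precede step iota in every valid ordering.
So no valid ordering can have step iota before step epsilon.

No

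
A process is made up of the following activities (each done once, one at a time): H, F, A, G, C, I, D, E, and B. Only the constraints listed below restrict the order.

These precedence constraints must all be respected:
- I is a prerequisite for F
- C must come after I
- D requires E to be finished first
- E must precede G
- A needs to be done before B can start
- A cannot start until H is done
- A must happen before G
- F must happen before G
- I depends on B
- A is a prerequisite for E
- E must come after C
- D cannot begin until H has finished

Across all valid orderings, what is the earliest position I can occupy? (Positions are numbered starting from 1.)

4

The activities that are forced before I, directly or transitively, are H, A, B. That's 3 activities.
So at minimum 3 activities come before I, putting I no earlier than position 4. That position is achievable by scheduling exactly those predecessors first.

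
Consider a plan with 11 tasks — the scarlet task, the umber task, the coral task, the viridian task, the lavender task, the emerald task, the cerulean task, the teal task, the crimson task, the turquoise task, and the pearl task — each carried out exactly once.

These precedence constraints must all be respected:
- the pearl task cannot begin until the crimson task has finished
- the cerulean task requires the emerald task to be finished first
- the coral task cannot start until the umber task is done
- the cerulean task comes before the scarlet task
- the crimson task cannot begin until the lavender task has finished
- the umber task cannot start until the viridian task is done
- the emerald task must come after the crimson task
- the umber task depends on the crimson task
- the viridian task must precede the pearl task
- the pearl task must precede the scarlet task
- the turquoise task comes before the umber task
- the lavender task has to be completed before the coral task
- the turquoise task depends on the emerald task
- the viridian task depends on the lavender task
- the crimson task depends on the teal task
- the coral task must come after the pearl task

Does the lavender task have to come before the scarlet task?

Yes

There is a constraint chain the lavender task → the crimson task → the pearl task → the scarlet task.
That forces the lavender task before the scarlet task in every valid schedule.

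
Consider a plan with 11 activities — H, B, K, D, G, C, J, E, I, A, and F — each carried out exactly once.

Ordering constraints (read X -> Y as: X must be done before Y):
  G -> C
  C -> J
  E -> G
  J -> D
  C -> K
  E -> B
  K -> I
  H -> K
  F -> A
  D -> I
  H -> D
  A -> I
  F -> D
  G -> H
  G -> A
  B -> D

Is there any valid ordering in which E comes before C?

E is actually forced before C by the constraints, so certainly some valid ordering has E first.

Yes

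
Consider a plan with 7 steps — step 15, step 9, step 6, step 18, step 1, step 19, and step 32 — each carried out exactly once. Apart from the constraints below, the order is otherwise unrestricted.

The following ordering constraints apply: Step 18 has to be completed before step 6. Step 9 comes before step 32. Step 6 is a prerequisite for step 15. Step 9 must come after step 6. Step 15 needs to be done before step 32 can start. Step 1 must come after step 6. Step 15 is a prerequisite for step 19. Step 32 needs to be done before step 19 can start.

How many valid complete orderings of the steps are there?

Step 18 is the only step with nothing required before it, so every ordering starts there.
Enumerating by repeatedly choosing an available step (one whose prerequisites are all placed) gives 10 distinct complete orderings.

10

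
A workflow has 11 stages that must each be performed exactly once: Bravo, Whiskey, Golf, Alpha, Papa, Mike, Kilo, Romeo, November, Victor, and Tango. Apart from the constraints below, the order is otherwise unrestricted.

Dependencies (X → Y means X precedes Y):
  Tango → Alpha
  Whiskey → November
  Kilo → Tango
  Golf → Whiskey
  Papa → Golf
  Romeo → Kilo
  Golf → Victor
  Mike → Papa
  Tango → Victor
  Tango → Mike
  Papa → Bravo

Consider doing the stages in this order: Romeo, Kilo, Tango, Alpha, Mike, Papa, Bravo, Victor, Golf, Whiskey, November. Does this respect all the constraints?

The sequence places Victor ahead of Golf.
That contradicts the constraint that Golf must precede Victor.

No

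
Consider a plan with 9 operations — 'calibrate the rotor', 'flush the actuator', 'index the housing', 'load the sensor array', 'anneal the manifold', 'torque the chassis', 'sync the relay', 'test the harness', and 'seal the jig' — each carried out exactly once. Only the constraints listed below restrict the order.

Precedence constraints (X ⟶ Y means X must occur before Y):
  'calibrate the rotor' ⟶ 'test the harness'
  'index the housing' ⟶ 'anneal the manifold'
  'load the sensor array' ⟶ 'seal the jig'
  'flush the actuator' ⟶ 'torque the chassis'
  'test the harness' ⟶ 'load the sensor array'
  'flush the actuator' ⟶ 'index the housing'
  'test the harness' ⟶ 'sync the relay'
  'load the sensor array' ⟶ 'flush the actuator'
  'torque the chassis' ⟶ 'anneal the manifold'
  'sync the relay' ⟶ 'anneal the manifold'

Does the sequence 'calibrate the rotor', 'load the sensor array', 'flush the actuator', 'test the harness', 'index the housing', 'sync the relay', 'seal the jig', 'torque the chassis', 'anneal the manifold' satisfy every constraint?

The sequence places 'load the sensor array' ahead of 'test the harness'.
Since 'test the harness' is required before 'load the sensor array', the ordering is invalid.

No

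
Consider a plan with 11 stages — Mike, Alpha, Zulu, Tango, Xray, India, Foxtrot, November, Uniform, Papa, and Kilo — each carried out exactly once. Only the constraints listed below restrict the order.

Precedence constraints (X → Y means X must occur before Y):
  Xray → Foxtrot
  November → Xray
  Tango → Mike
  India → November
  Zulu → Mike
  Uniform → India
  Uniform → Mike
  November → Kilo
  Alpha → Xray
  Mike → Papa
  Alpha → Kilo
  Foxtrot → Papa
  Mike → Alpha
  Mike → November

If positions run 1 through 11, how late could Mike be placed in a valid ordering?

5

Every stage that must follow Mike has to come after it. Tracing all chains starting from Mike, those stages are: Alpha, Xray, Foxtrot, November, Papa, Kilo — 6 in total.
So at least 6 stages follow Mike, putting Mike no later than position 5. That position is achievable by scheduling everything else first.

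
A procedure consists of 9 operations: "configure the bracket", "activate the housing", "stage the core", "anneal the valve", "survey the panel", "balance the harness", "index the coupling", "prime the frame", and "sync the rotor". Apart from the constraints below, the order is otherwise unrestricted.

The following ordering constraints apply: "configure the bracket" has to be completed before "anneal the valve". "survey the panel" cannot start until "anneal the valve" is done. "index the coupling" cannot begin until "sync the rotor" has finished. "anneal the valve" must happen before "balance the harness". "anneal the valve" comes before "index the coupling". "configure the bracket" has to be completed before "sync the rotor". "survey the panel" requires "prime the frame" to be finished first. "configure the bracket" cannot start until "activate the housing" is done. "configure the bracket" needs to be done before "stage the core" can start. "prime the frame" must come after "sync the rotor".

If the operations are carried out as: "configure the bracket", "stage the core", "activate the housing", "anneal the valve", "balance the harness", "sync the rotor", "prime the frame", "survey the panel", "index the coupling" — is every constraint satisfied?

No

The sequence places "configure the bracket" ahead of "activate the housing".
That contradicts the constraint that "activate the housing" must precede "configure the bracket".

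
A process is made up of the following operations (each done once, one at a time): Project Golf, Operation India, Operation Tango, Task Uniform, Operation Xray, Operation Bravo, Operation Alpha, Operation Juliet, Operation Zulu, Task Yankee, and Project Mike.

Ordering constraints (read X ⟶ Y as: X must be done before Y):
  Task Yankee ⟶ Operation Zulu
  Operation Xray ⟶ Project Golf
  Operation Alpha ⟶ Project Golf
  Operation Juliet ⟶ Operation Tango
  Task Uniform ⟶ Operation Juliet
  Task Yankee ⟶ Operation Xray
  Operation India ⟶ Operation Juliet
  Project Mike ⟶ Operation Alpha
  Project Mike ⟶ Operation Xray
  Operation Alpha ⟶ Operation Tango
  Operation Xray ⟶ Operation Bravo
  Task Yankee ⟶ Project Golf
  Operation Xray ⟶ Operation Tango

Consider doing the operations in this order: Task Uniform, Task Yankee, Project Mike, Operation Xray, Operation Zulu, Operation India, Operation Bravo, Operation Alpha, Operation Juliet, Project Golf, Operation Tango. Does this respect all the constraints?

Going through the constraints one by one, each required predecessor appears earlier in the sequence than its dependent — e.g. Task Uniform (position 1) is before Operation Juliet (position 9), as required.

Yes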